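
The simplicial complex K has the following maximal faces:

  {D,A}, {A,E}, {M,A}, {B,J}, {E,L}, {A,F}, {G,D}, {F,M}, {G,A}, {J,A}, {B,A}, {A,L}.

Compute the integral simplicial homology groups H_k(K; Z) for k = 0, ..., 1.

We work with the vertex ordering A < B < D < E < F < G < J < L < M. The simplices of K, each written with vertices in increasing order, are:

  0-simplices (9): A, B, D, E, F, G, J, L, M
  1-simplices (12): AB, AD, AE, AF, AG, AJ, AL, AM, BJ, DG, EL, FM

giving chain groups C_0 ≅ Z^9, C_1 ≅ Z^12.

Boundary ∂_1: C_1 → C_0 maps an edge to its endpoints' difference, ∂[p,q] = q − p. For instance
  ∂AB = B − A.
The resulting 9×12 matrix has rank 8, and its Smith normal form has invariant factors (1,1,1,1,1,1,1,1).

Computing H_k = (kernel of ∂_k) / (image of ∂_{k+1}):

  H_0: rank C_0 − rank ∂_1 = 9 − 8 = 1, and the invariant factors of ∂_1 are all 1, so H_0 = Z.
  H_1: rank ker ∂_1 − rank ∂_2 = (12 − 8) − 0 = 4, and there is no ∂_2, so H_1 = Z^4.

As a check, the Euler characteristic is 9 − 12 = -3, which agrees with 1 − 4 = -3.

H_0 ≅ Z,  H_1 ≅ Z^4.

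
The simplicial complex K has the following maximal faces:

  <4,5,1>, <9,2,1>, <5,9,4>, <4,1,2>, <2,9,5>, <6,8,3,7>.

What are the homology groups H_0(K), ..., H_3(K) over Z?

Fix the vertex order 1 < 2 < 3 < 4 < 5 < 6 < 7 < 8 < 9 and write every simplex with vertices in increasing order. Then dim K = 3 and the simplices of K are:

  0-simplices (9): [1], [2], [3], [4], [5], [6], [7], [8], [9]
  1-simplices (16): [1,2], [1,4], [1,5], [1,9], [2,4], [2,5], [2,9], [3,6], [3,7], [3,8], [4,5], [4,9], [5,9], [6,7], [6,8], [7,8]
  2-simplices (9): [1,2,4], [1,2,9], [1,4,5], [2,5,9], [3,6,7], [3,6,8], [3,7,8], [4,5,9], [6,7,8]
  3-simplices (1): [3,6,7,8]

so the chain groups are C_0 ≅ Z^9, C_1 ≅ Z^16, C_2 ≅ Z^9, C_3 ≅ Z^1.

The boundary map ∂_1: C_1 → C_0 is given by ∂[p,q] = [q] − [p]. For instance
  ∂[3,8] = [8] − [3].
As a 9×16 matrix over Z this has rank 7, with invariant factors (1,1,1,1,1,1,1).

Boundary ∂_2: C_2 → C_1 acts by ∂[p,q,r] = [q,r] − [p,r] + [p,q]. For instance
  ∂[1,4,5] = [4,5] − [1,5] + [1,4],
  ∂[3,6,7] = [6,7] − [3,7] + [3,6].
As a 16×9 matrix over Z this has rank 8, with invariant factors (1,1,1,1,1,1,1,1).

∂_3: C_3 → C_2 sends each 3-simplex σ to the alternating sum Σ_i (−1)^i (σ with its i-th vertex removed). For instance
  ∂[3,6,7,8] = [6,7,8] − [3,7,8] + [3,6,8] − [3,6,7].
The 9×1 boundary matrix has rank 1 and Smith normal form diag(1).

Computing H_k = (kernel of ∂_k) / (image of ∂_{k+1}):

  H_0: rank C_0 − rank ∂_1 = 9 − 7 = 2, and the invariant factors of ∂_1 are all 1, so H_0 ≅ Z^2.
  H_1: rank ker ∂_1 − rank ∂_2 = (16 − 7) − 8 = 1, and the invariant factors of ∂_2 are all 1, so H_1 ≅ Z.
  H_2: rank ker ∂_2 − rank ∂_3 = (9 − 8) − 1 = 0, and the invariant factors of ∂_3 are all 1, so H_2 ≅ 0.
  H_3: rank ker ∂_3 − rank ∂_4 = (1 − 1) − 0 = 0, and there is no ∂_4, so H_3 ≅ 0.

As a check, the Euler characteristic is 9 − 16 + 9 − 1 = 1, which agrees with 2 − 1 + 0 − 0 = 1.

H_0 = Z^2,  H_1 = Z,  H_2 = 0,  H_3 = 0.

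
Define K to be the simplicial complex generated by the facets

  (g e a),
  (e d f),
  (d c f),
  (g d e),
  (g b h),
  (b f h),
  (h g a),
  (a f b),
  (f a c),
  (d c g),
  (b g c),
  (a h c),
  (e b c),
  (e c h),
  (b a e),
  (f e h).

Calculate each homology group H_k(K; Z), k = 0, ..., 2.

H_0 = Z,  H_1 = Z^2,  H_2 = Z.

We work with the vertex ordering a < b < c < d < e < f < g < h. The simplices of K, each written with vertices in increasing order, are:

  0-simplices (8): a, b, c, d, e, f, g, h
  1-simplices (24): ab, ac, ae, af, ag, ah, bc, be, bf, bg, bh, cd, ce, cf, cg, ch, de, df, dg, ef, eg, eh, fh, gh
  2-simplices (16): abe, abf, acf, ach, aeg, agh, bce, bcg, bfh, bgh, cdf, cdg, ceh, def, deg, efh

giving chain groups C_0 ≅ Z^8, C_1 ≅ Z^24, C_2 ≅ Z^16.

Boundary ∂_1: C_1 → C_0 is given by ∂[p,q] = [q] − [p]. For instance
  ∂bh = h − b.
This gives a 8×24 integer matrix of rank 7; reducing to Smith normal form yields diagonal entries (1,1,1,1,1,1,1).

The boundary map ∂_2: C_2 → C_1 sends each 2-simplex [p,q,r] to [q,r] − [p,r] + [p,q]. For instance
  ∂abf = bf − af + ab,
  ∂bce = ce − be + bc.
As a 24×16 matrix over Z this has rank 15, with invariant factors (1,1,1,1,1,1,1,1,1,1,1,1,1,1,1).

Now H_k = ker ∂_k / im ∂_{k+1}, so:

  H_0: rank C_0 − rank ∂_1 = 8 − 7 = 1, and the invariant factors of ∂_1 are all 1, so H_0 ≅ Z.
  H_1: rank ker ∂_1 − rank ∂_2 = (24 − 7) − 15 = 2, and the invariant factors of ∂_2 are all 1, so H_1 ≅ Z^2.
  H_2: rank ker ∂_2 − rank ∂_3 = (16 − 15) − 0 = 1, and there is no ∂_3, so H_2 ≅ Z.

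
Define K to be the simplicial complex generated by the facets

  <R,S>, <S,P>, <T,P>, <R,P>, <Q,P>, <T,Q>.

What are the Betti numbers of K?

Take the total order P < Q < R < S < T on the vertex set. Then K (dimension 1) consists of the simplices:

  0-simplices (5): P, Q, R, S, T
  1-simplices (6): PQ, PR, PS, PT, QT, RS

so the chain groups are C_0 ≅ Z^5, C_1 ≅ Z^6.

Boundary ∂_1: C_1 → C_0 is given by ∂[p,q] = [q] − [p]. For instance
  ∂PT = T − P.
This gives a 5×6 integer matrix of rank 4; reducing to Smith normal form yields diagonal entries (1,1,1,1).

Reading off H_k = ker ∂_k / im ∂_{k+1}:

  H_0: rank C_0 − rank ∂_1 = 5 − 4 = 1, and the invariant factors of ∂_1 are all 1, so H_0 = Z.
  H_1: rank ker ∂_1 − rank ∂_2 = (6 − 4) − 0 = 2, and there is no ∂_2, so H_1 = Z^2.

(K is a triangulation of a wedge of 2 circles.)

Hence the Betti numbers are b_0 = 1, b_1 = 2.

b_0 = 1, b_1 = 2.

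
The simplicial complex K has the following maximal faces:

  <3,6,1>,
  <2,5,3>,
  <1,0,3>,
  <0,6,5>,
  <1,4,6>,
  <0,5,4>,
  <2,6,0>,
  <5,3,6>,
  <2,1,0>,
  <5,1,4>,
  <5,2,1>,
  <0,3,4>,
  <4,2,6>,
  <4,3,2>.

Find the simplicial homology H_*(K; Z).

Order the vertices as 0 < 1 < 2 < 3 < 4 < 5 < 6. Listing each simplex with vertices in this order, K has dimension 2 with simplices:

  0-simplices (7): [0], [1], [2], [3], [4], [5], [6]
  1-simplices (21): [0,1], [0,2], [0,3], [0,4], [0,5], [0,6], [1,2], [1,3], [1,4], [1,5], [1,6], [2,3], [2,4], [2,5], [2,6], [3,4], [3,5], [3,6], [4,5], [4,6], [5,6]
  2-simplices (14): [0,1,2], [0,1,3], [0,2,6], [0,3,4], [0,4,5], [0,5,6], [1,2,5], [1,3,6], [1,4,5], [1,4,6], [2,3,4], [2,3,5], [2,4,6], [3,5,6]

so the chain groups are C_0 ≅ Z^7, C_1 ≅ Z^21, C_2 ≅ Z^14.

The boundary map ∂_1: C_1 → C_0 maps an edge to its endpoints' difference, ∂[p,q] = q − p.
This gives a 7×21 integer matrix of rank 6; reducing to Smith normal form yields diagonal entries (1,1,1,1,1,1).

The boundary map ∂_2: C_2 → C_1 sends each 2-simplex [p,q,r] to [q,r] − [p,r] + [p,q]. For instance
  ∂[1,3,6] = [3,6] − [1,6] + [1,3],
  ∂[1,4,6] = [4,6] − [1,6] + [1,4].
As a 21×14 matrix over Z this has rank 13, with invariant factors (1,1,1,1,1,1,1,1,1,1,1,1,1).

Reading off H_k = ker ∂_k / im ∂_{k+1}:

  H_0: rank C_0 − rank ∂_1 = 7 − 6 = 1, and the invariant factors of ∂_1 are all 1, so H_0 ≅ Z.
  H_1: rank ker ∂_1 − rank ∂_2 = (21 − 6) − 13 = 2, and the invariant factors of ∂_2 are all 1, so H_1 ≅ Z^2.
  H_2: rank ker ∂_2 − rank ∂_3 = (14 − 13) − 0 = 1, and there is no ∂_3, so H_2 ≅ Z.

As a check, the Euler characteristic is 7 − 21 + 14 = 0, which agrees with 1 − 2 + 1 = 0.

H_0 = Z,  H_1 = Z^2,  H_2 = Z.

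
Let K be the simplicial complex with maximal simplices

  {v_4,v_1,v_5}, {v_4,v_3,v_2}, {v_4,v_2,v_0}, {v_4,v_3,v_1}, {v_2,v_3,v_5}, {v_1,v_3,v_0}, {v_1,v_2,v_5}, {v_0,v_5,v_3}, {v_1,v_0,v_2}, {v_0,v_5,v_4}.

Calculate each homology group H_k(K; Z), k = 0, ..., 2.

H_0 = Z,  H_1 = Z/2,  H_2 = 0.

Take the total order v_0 < v_1 < v_2 < v_3 < v_4 < v_5 on the vertex set. Then K (dimension 2) consists of the simplices:

  0-simplices (6): [v_0], [v_1], [v_2], [v_3], [v_4], [v_5]
  1-simplices (15): (15 of them)
  2-simplices (10): [v_0,v_1,v_2], [v_0,v_1,v_3], [v_0,v_2,v_4], [v_0,v_3,v_5], [v_0,v_4,v_5], [v_1,v_2,v_5], [v_1,v_3,v_4], [v_1,v_4,v_5], [v_2,v_3,v_4], [v_2,v_3,v_5]

so the chain groups are C_0 ≅ Z^6, C_1 ≅ Z^15, C_2 ≅ Z^10.

Boundary ∂_1: C_1 → C_0 maps an edge to its endpoints' difference, ∂[p,q] = q − p. For instance
  ∂[v_0,v_3] = [v_3] − [v_0].
This gives a 6×15 integer matrix of rank 5; reducing to Smith normal form yields diagonal entries (1,1,1,1,1).

∂_2: C_2 → C_1 maps a triangle to the signed sum of its edges. For instance
  ∂[v_0,v_3,v_5] = [v_3,v_5] − [v_0,v_5] + [v_0,v_3],
  ∂[v_0,v_4,v_5] = [v_4,v_5] − [v_0,v_5] + [v_0,v_4].
The 15×10 boundary matrix has rank 10 and Smith normal form diag(1,1,1,1,1,1,1,1,1,2).

Now H_k = ker ∂_k / im ∂_{k+1}, so:

  H_0: rank C_0 − rank ∂_1 = 6 − 5 = 1, and the invariant factors of ∂_1 are all 1, so H_0 ≅ Z.
  H_1: rank ker ∂_1 − rank ∂_2 = (15 − 5) − 10 = 0, and ∂_2 has invariant factor 2 > 1, so H_1 ≅ Z/2.
  H_2: rank ker ∂_2 − rank ∂_3 = (10 − 10) − 0 = 0, and there is no ∂_3, so H_2 ≅ 0.

(K is a triangulation of the real projective plane RP^2.)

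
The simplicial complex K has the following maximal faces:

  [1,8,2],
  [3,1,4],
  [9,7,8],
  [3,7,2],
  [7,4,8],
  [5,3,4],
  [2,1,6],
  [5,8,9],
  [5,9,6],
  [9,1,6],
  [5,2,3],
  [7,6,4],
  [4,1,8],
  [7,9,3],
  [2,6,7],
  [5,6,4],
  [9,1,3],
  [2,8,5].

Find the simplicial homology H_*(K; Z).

H_0 = Z,  H_1 = Z^2,  H_2 = Z.

K has 9 vertices, 27 edges, 18 triangles.
rank ∂_0 = 0, rank ∂_1 = 8 ⇒ b_0 = 9 − 0 − 8 = 1; all invariant factors of ∂_1 are 1 so no torsion. So H_0 ≅ Z.
rank ∂_1 = 8, rank ∂_2 = 17 ⇒ b_1 = 27 − 8 − 17 = 2; all invariant factors of ∂_2 are 1 so no torsion. So H_1 ≅ Z^2.
rank ∂_2 = 17, rank ∂_3 = 0 ⇒ b_2 = 18 − 17 − 0 = 1. So H_2 ≅ Z.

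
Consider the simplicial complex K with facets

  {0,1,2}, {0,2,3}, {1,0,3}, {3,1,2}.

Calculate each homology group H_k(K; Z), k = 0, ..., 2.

Fix the vertex order 0 < 1 < 2 < 3 and write every simplex with vertices in increasing order. Then dim K = 2 and the simplices of K are:

  0-simplices (4): [0], [1], [2], [3]
  1-simplices (6): [0,1], [0,2], [0,3], [1,2], [1,3], [2,3]
  2-simplices (4): [0,1,2], [0,1,3], [0,2,3], [1,2,3]

Hence C_0 ≅ Z^4, C_1 ≅ Z^6, C_2 ≅ Z^4.

The boundary map ∂_1: C_1 → C_0 sends each edge [p,q] (with p < q) to q − p.
As a 4×6 matrix over Z this has rank 3, with invariant factors (1,1,1).

Boundary ∂_2: C_2 → C_1 sends each 2-simplex [p,q,r] to [q,r] − [p,r] + [p,q]. For instance
  ∂[0,1,3] = [1,3] − [0,3] + [0,1],
  ∂[0,1,2] = [1,2] − [0,2] + [0,1].
The resulting 6×4 matrix has rank 3, and its Smith normal form has invariant factors (1,1,1).

Now H_k = ker ∂_k / im ∂_{k+1}, so:

  H_0: rank C_0 − rank ∂_1 = 4 − 3 = 1, and the invariant factors of ∂_1 are all 1, so H_0 = Z.
  H_1: rank ker ∂_1 − rank ∂_2 = (6 − 3) − 3 = 0, and the invariant factors of ∂_2 are all 1, so H_1 = 0.
  H_2: rank ker ∂_2 − rank ∂_3 = (4 − 3) − 0 = 1, and there is no ∂_3, so H_2 = Z.

H_0 = Z,  H_1 = 0,  H_2 = Z.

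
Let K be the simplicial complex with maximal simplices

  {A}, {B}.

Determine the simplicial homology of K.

H_0 ≅ Z^2.

We work with the vertex ordering A < B. The simplices of K, each written with vertices in increasing order, are:

  0-simplices (2): A, B

so the chain groups are C_0 ≅ Z^2.

Computing H_k = (kernel of ∂_k) / (image of ∂_{k+1}):

  H_0: rank C_0 − rank ∂_1 = 2 − 0 = 2, and there is no ∂_1, so H_0 ≅ Z^2.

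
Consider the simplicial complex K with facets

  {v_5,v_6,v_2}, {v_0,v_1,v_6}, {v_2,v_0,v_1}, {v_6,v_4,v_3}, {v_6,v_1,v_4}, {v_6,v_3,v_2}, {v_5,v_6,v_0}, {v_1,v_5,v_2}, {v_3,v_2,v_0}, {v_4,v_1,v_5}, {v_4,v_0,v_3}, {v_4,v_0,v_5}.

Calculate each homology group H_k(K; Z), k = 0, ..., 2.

H_0 = Z,  H_1 = Z/2Z,  H_2 = 0.

Fix the vertex order v_0 < v_1 < v_2 < v_3 < v_4 < v_5 < v_6 and write every simplex with vertices in increasing order. Then dim K = 2 and the simplices of K are:

  0-simplices (7): [v_0], [v_1], [v_2], [v_3], [v_4], [v_5], [v_6]
  1-simplices (18): (18 of them)
  2-simplices (12): (12 of them)

so the chain groups are C_0 ≅ Z^7, C_1 ≅ Z^18, C_2 ≅ Z^12.

The boundary map ∂_1: C_1 → C_0 sends each edge [p,q] (with p < q) to q − p.
As a 7×18 matrix over Z this has rank 6, with invariant factors (1,1,1,1,1,1).

The boundary map ∂_2: C_2 → C_1 acts by ∂[p,q,r] = [q,r] − [p,r] + [p,q]. For instance
  ∂[v_2,v_5,v_6] = [v_5,v_6] − [v_2,v_6] + [v_2,v_5],
  ∂[v_1,v_4,v_6] = [v_4,v_6] − [v_1,v_6] + [v_1,v_4].
The resulting 18×12 matrix has rank 12, and its Smith normal form has invariant factors (1,1,1,1,1,1,1,1,1,1,1,2).

From H_k ≅ ker(∂_k) / im(∂_{k+1}) we obtain:

  H_0: rank C_0 − rank ∂_1 = 7 − 6 = 1, and the invariant factors of ∂_1 are all 1, so H_0 = Z.
  H_1: rank ker ∂_1 − rank ∂_2 = (18 − 6) − 12 = 0, and ∂_2 has invariant factor 2 > 1, so H_1 = Z/2Z.
  H_2: rank ker ∂_2 − rank ∂_3 = (12 − 12) − 0 = 0, and there is no ∂_3, so H_2 = 0.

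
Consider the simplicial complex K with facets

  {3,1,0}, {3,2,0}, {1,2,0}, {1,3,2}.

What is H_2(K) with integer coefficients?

K has 4 vertices, 6 edges, 4 triangles.
rank ∂_2 = 3, rank ∂_3 = 0 ⇒ b_2 = 4 − 3 − 0 = 1. So H_2 ≅ Z.

H_2 = Z.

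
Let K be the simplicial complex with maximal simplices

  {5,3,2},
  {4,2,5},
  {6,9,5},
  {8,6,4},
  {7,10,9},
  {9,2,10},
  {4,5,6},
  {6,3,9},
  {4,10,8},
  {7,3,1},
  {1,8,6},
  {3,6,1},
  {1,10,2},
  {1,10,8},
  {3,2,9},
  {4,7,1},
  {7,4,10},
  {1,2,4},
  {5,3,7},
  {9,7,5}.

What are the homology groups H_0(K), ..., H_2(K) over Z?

Fix the vertex order 1 < 2 < 3 < 4 < 5 < 6 < 7 < 8 < 9 < 10 and write every simplex with vertices in increasing order. Then dim K = 2 and the simplices of K are:

  0-simplices (10): [1], [2], [3], [4], [5], [6], [7], [8], [9], [10]
  1-simplices (30): (30 of them)
  2-simplices (20): (20 of them)

Hence C_0 ≅ Z^10, C_1 ≅ Z^30, C_2 ≅ Z^20.

Boundary ∂_1: C_1 → C_0 maps an edge to its endpoints' difference, ∂[p,q] = q − p. For instance
  ∂[1,7] = [7] − [1].
This gives a 10×30 integer matrix of rank 9; reducing to Smith normal form yields diagonal entries (1,1,1,1,1,1,1,1,1).

Boundary ∂_2: C_2 → C_1 acts by ∂[p,q,r] = [q,r] − [p,r] + [p,q]. For instance
  ∂[1,6,8] = [6,8] − [1,8] + [1,6],
  ∂[4,5,6] = [5,6] − [4,6] + [4,5].
As a 30×20 matrix over Z this has rank 20, with invariant factors (1,1,1,1,1,1,1,1,1,1,1,1,1,1,1,1,1,1,1,2).

Reading off H_k = ker ∂_k / im ∂_{k+1}:

  H_0: rank C_0 − rank ∂_1 = 10 − 9 = 1, and the invariant factors of ∂_1 are all 1, so H_0 ≅ Z.
  H_1: rank ker ∂_1 − rank ∂_2 = (30 − 9) − 20 = 1, and ∂_2 has invariant factor 2 > 1, so H_1 ≅ Z × Z/2.
  H_2: rank ker ∂_2 − rank ∂_3 = (20 − 20) − 0 = 0, and there is no ∂_3, so H_2 ≅ 0.

H_0 = Z,  H_1 = Z × Z/2,  H_2 = 0.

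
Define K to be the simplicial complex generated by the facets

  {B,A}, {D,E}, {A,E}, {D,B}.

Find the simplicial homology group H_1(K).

H_1 ≅ Z.

We work with the vertex ordering A < B < D < E. The simplices of K, each written with vertices in increasing order, are:

  0-simplices (4): A, B, D, E
  1-simplices (4): AB, AE, BD, DE

Hence C_0 ≅ Z^4, C_1 ≅ Z^4.

The boundary map ∂_1: C_1 → C_0 is given by ∂[p,q] = [q] − [p].
This gives a 4×4 integer matrix of rank 3; reducing to Smith normal form yields diagonal entries (1,1,1).

Now H_k = ker ∂_k / im ∂_{k+1}, so:

  H_1: rank ker ∂_1 − rank ∂_2 = (4 − 3) − 0 = 1, and there is no ∂_2, so H_1 ≅ Z.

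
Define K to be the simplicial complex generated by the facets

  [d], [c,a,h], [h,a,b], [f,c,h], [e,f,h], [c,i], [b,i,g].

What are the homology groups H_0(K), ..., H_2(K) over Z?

Take the total order a < b < c < d < e < f < g < h < i on the vertex set. Then K (dimension 2) consists of the simplices:

  0-simplices (9): a, b, c, d, e, f, g, h, i
  1-simplices (13): ab, ac, ah, bg, bh, bi, cf, ch, ci, ef, eh, fh, gi
  2-simplices (5): abh, ach, bgi, cfh, efh

so the chain groups are C_0 ≅ Z^9, C_1 ≅ Z^13, C_2 ≅ Z^5.

∂_1: C_1 → C_0 maps an edge to its endpoints' difference, ∂[p,q] = q − p.
This gives a 9×13 integer matrix of rank 7; reducing to Smith normal form yields diagonal entries (1,1,1,1,1,1,1).

∂_2: C_2 → C_1 acts by ∂[p,q,r] = [q,r] − [p,r] + [p,q]. For instance
  ∂bgi = gi − bi + bg,
  ∂ach = ch − ah + ac.
As a 13×5 matrix over Z this has rank 5, with invariant factors (1,1,1,1,1).

Computing H_k = (kernel of ∂_k) / (image of ∂_{k+1}):

  H_0: rank C_0 − rank ∂_1 = 9 − 7 = 2, and the invariant factors of ∂_1 are all 1, so H_0 = Z^2.
  H_1: rank ker ∂_1 − rank ∂_2 = (13 − 7) − 5 = 1, and the invariant factors of ∂_2 are all 1, so H_1 = Z.
  H_2: rank ker ∂_2 − rank ∂_3 = (5 − 5) − 0 = 0, and there is no ∂_3, so H_2 = 0.

H_0 ≅ Z^2,  H_1 ≅ Z,  H_2 = 0.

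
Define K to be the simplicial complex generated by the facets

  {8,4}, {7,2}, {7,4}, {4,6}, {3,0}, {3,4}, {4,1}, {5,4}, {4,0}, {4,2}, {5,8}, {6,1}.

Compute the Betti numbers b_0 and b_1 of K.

Order the vertices as 0 < 1 < 2 < 3 < 4 < 5 < 6 < 7 < 8. Listing each simplex with vertices in this order, K has dimension 1 with simplices:

  0-simplices (9): [0], [1], [2], [3], [4], [5], [6], [7], [8]
  1-simplices (12): [0,3], [0,4], [1,4], [1,6], [2,4], [2,7], [3,4], [4,5], [4,6], [4,7], [4,8], [5,8]

so the chain groups are C_0 ≅ Z^9, C_1 ≅ Z^12.

Boundary ∂_1: C_1 → C_0 is given by ∂[p,q] = [q] − [p]. For instance
  ∂[2,4] = [4] − [2].
As a 9×12 matrix over Z this has rank 8, with invariant factors (1,1,1,1,1,1,1,1).

Computing H_k = (kernel of ∂_k) / (image of ∂_{k+1}):

  H_0: rank C_0 − rank ∂_1 = 9 − 8 = 1, and the invariant factors of ∂_1 are all 1, so H_0 ≅ Z.
  H_1: rank ker ∂_1 − rank ∂_2 = (12 − 8) − 0 = 4, and there is no ∂_2, so H_1 ≅ Z^4.

As a check, the Euler characteristic is 9 − 12 = -3, which agrees with 1 − 4 = -3.
(K is a triangulation of a wedge of 4 circles.)

Hence the Betti numbers are b_0 = 1, b_1 = 4.

b_0 = 1, b_1 = 4.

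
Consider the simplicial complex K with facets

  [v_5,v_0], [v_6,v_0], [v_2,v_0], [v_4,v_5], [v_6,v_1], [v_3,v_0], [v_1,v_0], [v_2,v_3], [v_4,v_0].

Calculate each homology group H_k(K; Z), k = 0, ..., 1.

H_0 = Z,  H_1 = Z^3.

Fix the vertex order v_0 < v_1 < v_2 < v_3 < v_4 < v_5 < v_6 and write every simplex with vertices in increasing order. Then dim K = 1 and the simplices of K are:

  0-simplices (7): [v_0], [v_1], [v_2], [v_3], [v_4], [v_5], [v_6]
  1-simplices (9): [v_0,v_1], [v_0,v_2], [v_0,v_3], [v_0,v_4], [v_0,v_5], [v_0,v_6], [v_1,v_6], [v_2,v_3], [v_4,v_5]

so the chain groups are C_0 ≅ Z^7, C_1 ≅ Z^9.

The boundary map ∂_1: C_1 → C_0 maps an edge to its endpoints' difference, ∂[p,q] = q − p. For instance
  ∂[v_1,v_6] = [v_6] − [v_1].
The 7×9 boundary matrix has rank 6 and Smith normal form diag(1,1,1,1,1,1).

Computing H_k = (kernel of ∂_k) / (image of ∂_{k+1}):

  H_0: rank C_0 − rank ∂_1 = 7 − 6 = 1, and the invariant factors of ∂_1 are all 1, so H_0 ≅ Z.
  H_1: rank ker ∂_1 − rank ∂_2 = (9 − 6) − 0 = 3, and there is no ∂_2, so H_1 ≅ Z^3.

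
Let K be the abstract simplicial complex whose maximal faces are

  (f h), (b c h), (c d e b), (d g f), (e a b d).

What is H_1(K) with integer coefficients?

H_1 ≅ Z.

Take the total order a < b < c < d < e < f < g < h on the vertex set. Then K (dimension 3) consists of the simplices:

  0-simplices (8): a, b, c, d, e, f, g, h
  1-simplices (15): ab, ad, ae, bc, bd, be, bh, cd, ce, ch, de, df, dg, fg, fh
  2-simplices (9): abd, abe, ade, bcd, bce, bch, bde, cde, dfg
  3-simplices (2): abde, bcde

giving chain groups C_0 ≅ Z^8, C_1 ≅ Z^15, C_2 ≅ Z^9, C_3 ≅ Z^2.

∂_1: C_1 → C_0 is given by ∂[p,q] = [q] − [p].
The 8×15 boundary matrix has rank 7 and Smith normal form diag(1,1,1,1,1,1,1).

Boundary ∂_2: C_2 → C_1 maps a triangle to the signed sum of its edges. For instance
  ∂bcd = cd − bd + bc,
  ∂bde = de − be + bd.
This gives a 15×9 integer matrix of rank 7; reducing to Smith normal form yields diagonal entries (1,1,1,1,1,1,1).

∂_3: C_3 → C_2 sends each 3-simplex σ to the alternating sum Σ_i (−1)^i (σ with its i-th vertex removed). For instance
  ∂abde = bde − ade + abe − abd,
  ∂bcde = cde − bde + bce − bcd.
The 9×2 boundary matrix has rank 2 and Smith normal form diag(1,1).

Now H_k = ker ∂_k / im ∂_{k+1}, so:

  H_1: rank ker ∂_1 − rank ∂_2 = (15 − 7) − 7 = 1, and the invariant factors of ∂_2 are all 1, so H_1 = Z.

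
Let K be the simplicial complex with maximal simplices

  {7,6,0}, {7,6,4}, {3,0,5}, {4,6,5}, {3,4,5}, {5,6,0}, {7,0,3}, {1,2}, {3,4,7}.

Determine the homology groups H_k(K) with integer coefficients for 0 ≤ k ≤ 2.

H_0 = Z^2,  H_1 = 0,  H_2 = Z.

Order the vertices as 0 < 1 < 2 < 3 < 4 < 5 < 6 < 7. Listing each simplex with vertices in this order, K has dimension 2 with simplices:

  0-simplices (8): [0], [1], [2], [3], [4], [5], [6], [7]
  1-simplices (13): [0,3], [0,5], [0,6], [0,7], [1,2], [3,4], [3,5], [3,7], [4,5], [4,6], [4,7], [5,6], [6,7]
  2-simplices (8): [0,3,5], [0,3,7], [0,5,6], [0,6,7], [3,4,5], [3,4,7], [4,5,6], [4,6,7]

giving chain groups C_0 ≅ Z^8, C_1 ≅ Z^13, C_2 ≅ Z^8.

The boundary map ∂_1: C_1 → C_0 sends each edge [p,q] (with p < q) to q − p. For instance
  ∂[3,4] = [4] − [3].
As a 8×13 matrix over Z this has rank 6, with invariant factors (1,1,1,1,1,1).

Boundary ∂_2: C_2 → C_1 sends each 2-simplex [p,q,r] to [q,r] − [p,r] + [p,q]. For instance
  ∂[4,5,6] = [5,6] − [4,6] + [4,5],
  ∂[0,5,6] = [5,6] − [0,6] + [0,5].
As a 13×8 matrix over Z this has rank 7, with invariant factors (1,1,1,1,1,1,1).

Reading off H_k = ker ∂_k / im ∂_{k+1}:

  H_0: rank C_0 − rank ∂_1 = 8 − 6 = 2, and the invariant factors of ∂_1 are all 1, so H_0 = Z^2.
  H_1: rank ker ∂_1 − rank ∂_2 = (13 − 6) − 7 = 0, and the invariant factors of ∂_2 are all 1, so H_1 = 0.
  H_2: rank ker ∂_2 − rank ∂_3 = (8 − 7) − 0 = 1, and there is no ∂_3, so H_2 = Z.

As a check, the Euler characteristic is 8 − 13 + 8 = 3, which agrees with 2 − 0 + 1 = 3.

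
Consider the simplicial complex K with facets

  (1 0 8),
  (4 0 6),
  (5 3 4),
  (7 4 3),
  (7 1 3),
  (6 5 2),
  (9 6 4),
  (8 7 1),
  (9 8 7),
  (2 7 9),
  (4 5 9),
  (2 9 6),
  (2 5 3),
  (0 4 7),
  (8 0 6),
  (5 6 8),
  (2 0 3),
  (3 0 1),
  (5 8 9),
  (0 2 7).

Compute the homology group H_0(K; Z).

H_0 ≅ Z.

Order the vertices as 0 < 1 < 2 < 3 < 4 < 5 < 6 < 7 < 8 < 9. Listing each simplex with vertices in this order, K has dimension 2 with simplices:

  0-simplices (10): [0], [1], [2], [3], [4], [5], [6], [7], [8], [9]
  1-simplices (30): (30 of them)
  2-simplices (20): (20 of them)

giving chain groups C_0 ≅ Z^10, C_1 ≅ Z^30, C_2 ≅ Z^20.

Boundary ∂_1: C_1 → C_0 sends each edge [p,q] (with p < q) to q − p.
This gives a 10×30 integer matrix of rank 9; reducing to Smith normal form yields diagonal entries (1,1,1,1,1,1,1,1,1).

∂_2: C_2 → C_1 acts by ∂[p,q,r] = [q,r] − [p,r] + [p,q]. For instance
  ∂[1,3,7] = [3,7] − [1,7] + [1,3],
  ∂[1,7,8] = [7,8] − [1,8] + [1,7].
The 30×20 boundary matrix has rank 20 and Smith normal form diag(1,1,1,1,1,1,1,1,1,1,1,1,1,1,1,1,1,1,1,2).

From H_k ≅ ker(∂_k) / im(∂_{k+1}) we obtain:

  H_0: rank C_0 − rank ∂_1 = 10 − 9 = 1, and the invariant factors of ∂_1 are all 1, so H_0 = Z.

(K is a triangulation of the Klein bottle.)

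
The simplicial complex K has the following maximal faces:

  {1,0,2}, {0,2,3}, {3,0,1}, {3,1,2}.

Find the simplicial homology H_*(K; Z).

Take the total order 0 < 1 < 2 < 3 on the vertex set. Then K (dimension 2) consists of the simplices:

  0-simplices (4): [0], [1], [2], [3]
  1-simplices (6): [0,1], [0,2], [0,3], [1,2], [1,3], [2,3]
  2-simplices (4): [0,1,2], [0,1,3], [0,2,3], [1,2,3]

giving chain groups C_0 ≅ Z^4, C_1 ≅ Z^6, C_2 ≅ Z^4.

∂_1: C_1 → C_0 is given by ∂[p,q] = [q] − [p]. For instance
  ∂[0,1] = [1] − [0].
The 4×6 boundary matrix has rank 3 and Smith normal form diag(1,1,1).

∂_2: C_2 → C_1 maps a triangle to the signed sum of its edges. For instance
  ∂[0,2,3] = [2,3] − [0,3] + [0,2],
  ∂[1,2,3] = [2,3] − [1,3] + [1,2].
The 6×4 boundary matrix has rank 3 and Smith normal form diag(1,1,1).

Reading off H_k = ker ∂_k / im ∂_{k+1}:

  H_0: rank C_0 − rank ∂_1 = 4 − 3 = 1, and the invariant factors of ∂_1 are all 1, so H_0 = Z.
  H_1: rank ker ∂_1 − rank ∂_2 = (6 − 3) − 3 = 0, and the invariant factors of ∂_2 are all 1, so H_1 = 0.
  H_2: rank ker ∂_2 − rank ∂_3 = (4 − 3) − 0 = 1, and there is no ∂_3, so H_2 = Z.

H_0 ≅ Z,  H_1 = 0,  H_2 ≅ Z.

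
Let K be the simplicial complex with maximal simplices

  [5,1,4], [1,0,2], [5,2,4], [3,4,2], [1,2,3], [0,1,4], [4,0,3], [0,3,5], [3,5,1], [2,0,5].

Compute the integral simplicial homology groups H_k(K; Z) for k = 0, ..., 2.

K has 6 vertices, 15 edges, 10 triangles.
rank ∂_0 = 0, rank ∂_1 = 5 ⇒ b_0 = 6 − 0 − 5 = 1; all invariant factors of ∂_1 are 1 so no torsion. So H_0 = Z.
rank ∂_1 = 5, rank ∂_2 = 10 ⇒ b_1 = 15 − 5 − 10 = 0; ∂_2 has invariant factor(s) [2] giving torsion. So H_1 = Z/2.
rank ∂_2 = 10, rank ∂_3 = 0 ⇒ b_2 = 10 − 10 − 0 = 0. So H_2 = 0.

H_0 ≅ Z,  H_1 ≅ Z/2,  H_2 = 0.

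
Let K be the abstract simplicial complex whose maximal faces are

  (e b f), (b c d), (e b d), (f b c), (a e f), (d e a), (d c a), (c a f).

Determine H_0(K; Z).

We work with the vertex ordering a < b < c < d < e < f. The simplices of K, each written with vertices in increasing order, are:

  0-simplices (6): a, b, c, d, e, f
  1-simplices (12): ac, ad, ae, af, bc, bd, be, bf, cd, cf, de, ef
  2-simplices (8): acd, acf, ade, aef, bcd, bcf, bde, bef

giving chain groups C_0 ≅ Z^6, C_1 ≅ Z^12, C_2 ≅ Z^8.

The boundary map ∂_1: C_1 → C_0 maps an edge to its endpoints' difference, ∂[p,q] = q − p.
The resulting 6×12 matrix has rank 5, and its Smith normal form has invariant factors (1,1,1,1,1).

The boundary map ∂_2: C_2 → C_1 maps a triangle to the signed sum of its edges. For instance
  ∂ade = de − ae + ad,
  ∂bcf = cf − bf + bc.
The 12×8 boundary matrix has rank 7 and Smith normal form diag(1,1,1,1,1,1,1).

Computing H_k = (kernel of ∂_k) / (image of ∂_{k+1}):

  H_0: rank C_0 − rank ∂_1 = 6 − 5 = 1, and the invariant factors of ∂_1 are all 1, so H_0 ≅ Z.

(K is a triangulation of the 2-sphere S^2.)

H_0 ≅ Z.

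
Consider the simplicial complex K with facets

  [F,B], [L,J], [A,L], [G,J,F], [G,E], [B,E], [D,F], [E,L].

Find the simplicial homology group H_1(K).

H_1 = Z^2.

Take the total order A < B < D < E < F < G < J < L on the vertex set. Then K (dimension 2) consists of the simplices:

  0-simplices (8): A, B, D, E, F, G, J, L
  1-simplices (10): AL, BE, BF, DF, EG, EL, FG, FJ, GJ, JL
  2-simplices (1): FGJ

giving chain groups C_0 ≅ Z^8, C_1 ≅ Z^10, C_2 ≅ Z^1.

∂_1: C_1 → C_0 maps an edge to its endpoints' difference, ∂[p,q] = q − p.
The resulting 8×10 matrix has rank 7, and its Smith normal form has invariant factors (1,1,1,1,1,1,1).

The boundary map ∂_2: C_2 → C_1 acts by ∂[p,q,r] = [q,r] − [p,r] + [p,q]. For instance
  ∂FGJ = GJ − FJ + FG.
As a 10×1 matrix over Z this has rank 1, with invariant factors (1).

Reading off H_k = ker ∂_k / im ∂_{k+1}:

  H_1: rank ker ∂_1 − rank ∂_2 = (10 − 7) − 1 = 2, and the invariant factors of ∂_2 are all 1, so H_1 = Z^2.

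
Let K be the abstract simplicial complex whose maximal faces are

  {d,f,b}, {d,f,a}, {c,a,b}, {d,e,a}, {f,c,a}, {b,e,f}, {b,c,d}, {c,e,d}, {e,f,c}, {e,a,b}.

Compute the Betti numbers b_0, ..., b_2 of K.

K has 6 vertices, 15 edges, 10 triangles.
rank ∂_0 = 0, rank ∂_1 = 5 ⇒ b_0 = 6 − 0 − 5 = 1; all invariant factors of ∂_1 are 1 so no torsion. So H_0 = Z.
rank ∂_1 = 5, rank ∂_2 = 10 ⇒ b_1 = 15 − 5 − 10 = 0; ∂_2 has invariant factor(s) [2] giving torsion. So H_1 = Z/2.
rank ∂_2 = 10, rank ∂_3 = 0 ⇒ b_2 = 10 − 10 − 0 = 0. So H_2 = 0.

b_0 = 1, b_1 = 0, b_2 = 0.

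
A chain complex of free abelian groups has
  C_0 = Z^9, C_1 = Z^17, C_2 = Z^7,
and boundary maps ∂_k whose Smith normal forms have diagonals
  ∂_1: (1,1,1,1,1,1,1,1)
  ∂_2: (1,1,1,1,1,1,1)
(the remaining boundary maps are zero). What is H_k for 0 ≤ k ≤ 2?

H_0: b_0 = 9 − 0 − 8 = 1; torsion from ∂_1 factors > 1: none. So H_0 ≅ Z.
H_1: b_1 = 17 − 8 − 7 = 2; torsion from ∂_2 factors > 1: none. So H_1 ≅ Z^2.
H_2: b_2 = 7 − 7 − 0 = 0; torsion from ∂_3 factors > 1: none. So H_2 ≅ 0.

H_0 ≅ Z,  H_1 ≅ Z^2,  H_2 = 0.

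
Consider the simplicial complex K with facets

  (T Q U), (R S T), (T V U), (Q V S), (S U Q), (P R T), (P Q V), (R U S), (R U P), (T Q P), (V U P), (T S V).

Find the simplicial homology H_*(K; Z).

K has 7 vertices, 18 edges, 12 triangles.
rank ∂_0 = 0, rank ∂_1 = 6 ⇒ b_0 = 7 − 0 − 6 = 1; all invariant factors of ∂_1 are 1 so no torsion. So H_0 ≅ Z.
rank ∂_1 = 6, rank ∂_2 = 12 ⇒ b_1 = 18 − 6 − 12 = 0; ∂_2 has invariant factor(s) [2] giving torsion. So H_1 ≅ Z/2Z.
rank ∂_2 = 12, rank ∂_3 = 0 ⇒ b_2 = 12 − 12 − 0 = 0. So H_2 ≅ 0.

H_0 ≅ Z,  H_1 ≅ Z/2Z,  H_2 = 0.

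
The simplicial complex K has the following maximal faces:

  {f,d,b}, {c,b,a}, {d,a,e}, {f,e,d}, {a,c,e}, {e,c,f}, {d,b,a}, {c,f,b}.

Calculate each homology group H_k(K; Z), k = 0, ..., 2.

Fix the vertex order a < b < c < d < e < f and write every simplex with vertices in increasing order. Then dim K = 2 and the simplices of K are:

  0-simplices (6): a, b, c, d, e, f
  1-simplices (12): ab, ac, ad, ae, bc, bd, bf, ce, cf, de, df, ef
  2-simplices (8): abc, abd, ace, ade, bcf, bdf, cef, def

Hence C_0 ≅ Z^6, C_1 ≅ Z^12, C_2 ≅ Z^8.

Boundary ∂_1: C_1 → C_0 maps an edge to its endpoints' difference, ∂[p,q] = q − p. For instance
  ∂ab = b − a.
As a 6×12 matrix over Z this has rank 5, with invariant factors (1,1,1,1,1).

∂_2: C_2 → C_1 acts by ∂[p,q,r] = [q,r] − [p,r] + [p,q]. For instance
  ∂bdf = df − bf + bd,
  ∂def = ef − df + de.
As a 12×8 matrix over Z this has rank 7, with invariant factors (1,1,1,1,1,1,1).

Now H_k = ker ∂_k / im ∂_{k+1}, so:

  H_0: rank C_0 − rank ∂_1 = 6 − 5 = 1, and the invariant factors of ∂_1 are all 1, so H_0 = Z.
  H_1: rank ker ∂_1 − rank ∂_2 = (12 − 5) − 7 = 0, and the invariant factors of ∂_2 are all 1, so H_1 = 0.
  H_2: rank ker ∂_2 − rank ∂_3 = (8 − 7) − 0 = 1, and there is no ∂_3, so H_2 = Z.

H_0 = Z,  H_1 = 0,  H_2 = Z.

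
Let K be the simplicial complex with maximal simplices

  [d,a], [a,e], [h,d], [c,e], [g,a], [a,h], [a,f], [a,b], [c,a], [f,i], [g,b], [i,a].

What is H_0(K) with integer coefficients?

H_0 ≅ Z.

K has 9 vertices, 12 edges.
rank ∂_0 = 0, rank ∂_1 = 8 ⇒ b_0 = 9 − 0 − 8 = 1; all invariant factors of ∂_1 are 1 so no torsion. So H_0 ≅ Z.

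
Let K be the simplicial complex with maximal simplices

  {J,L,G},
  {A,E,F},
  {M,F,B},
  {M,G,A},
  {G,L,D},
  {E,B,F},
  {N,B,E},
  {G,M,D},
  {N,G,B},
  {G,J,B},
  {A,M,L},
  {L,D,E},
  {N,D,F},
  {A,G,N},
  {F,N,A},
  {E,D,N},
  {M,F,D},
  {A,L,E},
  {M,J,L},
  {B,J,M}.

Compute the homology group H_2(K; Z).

H_2 = 0.

We work with the vertex ordering A < B < D < E < F < G < J < L < M < N. The simplices of K, each written with vertices in increasing order, are:

  0-simplices (10): A, B, D, E, F, G, J, L, M, N
  1-simplices (30): AE, AF, AG, AL, AM, AN, BE, BF, BG, BJ, BM, BN, DE, DF, DG, DL, DM, DN, EF, EL, EN, FM, FN, GJ, GL, GM, GN, JL, JM, LM
  2-simplices (20): AEF, AEL, AFN, AGM, AGN, ALM, BEF, BEN, BFM, BGJ, BGN, BJM, DEL, DEN, DFM, DFN, DGL, DGM, GJL, JLM

Hence C_0 ≅ Z^10, C_1 ≅ Z^30, C_2 ≅ Z^20.

The boundary map ∂_1: C_1 → C_0 is given by ∂[p,q] = [q] − [p]. For instance
  ∂EL = L − E.
The 10×30 boundary matrix has rank 9 and Smith normal form diag(1,1,1,1,1,1,1,1,1).

Boundary ∂_2: C_2 → C_1 acts by ∂[p,q,r] = [q,r] − [p,r] + [p,q]. For instance
  ∂DGM = GM − DM + DG,
  ∂ALM = LM − AM + AL.
As a 30×20 matrix over Z this has rank 20, with invariant factors (1,1,1,1,1,1,1,1,1,1,1,1,1,1,1,1,1,1,1,2).

From H_k ≅ ker(∂_k) / im(∂_{k+1}) we obtain:

  H_2: rank ker ∂_2 − rank ∂_3 = (20 − 20) − 0 = 0, and there is no ∂_3, so H_2 ≅ 0.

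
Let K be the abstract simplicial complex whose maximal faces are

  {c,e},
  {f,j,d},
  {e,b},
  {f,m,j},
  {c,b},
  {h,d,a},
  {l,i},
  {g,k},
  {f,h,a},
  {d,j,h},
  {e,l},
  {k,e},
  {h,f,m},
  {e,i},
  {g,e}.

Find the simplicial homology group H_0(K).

H_0 = Z^2.

Order the vertices as a < b < c < d < e < f < g < h < i < j < k < l < m. Listing each simplex with vertices in this order, K has dimension 2 with simplices:

  0-simplices (13): a, b, c, d, e, f, g, h, i, j, k, l, m
  1-simplices (21): ad, af, ah, bc, be, ce, df, dh, dj, eg, ei, ek, el, fh, fj, fm, gk, hj, hm, il, jm
  2-simplices (6): adh, afh, dfj, dhj, fhm, fjm

so the chain groups are C_0 ≅ Z^13, C_1 ≅ Z^21, C_2 ≅ Z^6.

The boundary map ∂_1: C_1 → C_0 is given by ∂[p,q] = [q] − [p].
As a 13×21 matrix over Z this has rank 11, with invariant factors (1,1,1,1,1,1,1,1,1,1,1).

Boundary ∂_2: C_2 → C_1 acts by ∂[p,q,r] = [q,r] − [p,r] + [p,q]. For instance
  ∂adh = dh − ah + ad,
  ∂dfj = fj − dj + df.
The resulting 21×6 matrix has rank 6, and its Smith normal form has invariant factors (1,1,1,1,1,1).

Computing H_k = (kernel of ∂_k) / (image of ∂_{k+1}):

  H_0: rank C_0 − rank ∂_1 = 13 − 11 = 2, and the invariant factors of ∂_1 are all 1, so H_0 ≅ Z^2.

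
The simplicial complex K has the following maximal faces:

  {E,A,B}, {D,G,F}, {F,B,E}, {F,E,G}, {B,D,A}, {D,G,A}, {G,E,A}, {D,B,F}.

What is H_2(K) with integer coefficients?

Take the total order A < B < D < E < F < G on the vertex set. Then K (dimension 2) consists of the simplices:

  0-simplices (6): A, B, D, E, F, G
  1-simplices (12): AB, AD, AE, AG, BD, BE, BF, DF, DG, EF, EG, FG
  2-simplices (8): ABD, ABE, ADG, AEG, BDF, BEF, DFG, EFG

giving chain groups C_0 ≅ Z^6, C_1 ≅ Z^12, C_2 ≅ Z^8.

∂_1: C_1 → C_0 is given by ∂[p,q] = [q] − [p].
The resulting 6×12 matrix has rank 5, and its Smith normal form has invariant factors (1,1,1,1,1).

∂_2: C_2 → C_1 maps a triangle to the signed sum of its edges. For instance
  ∂BDF = DF − BF + BD,
  ∂AEG = EG − AG + AE.
The resulting 12×8 matrix has rank 7, and its Smith normal form has invariant factors (1,1,1,1,1,1,1).

Computing H_k = (kernel of ∂_k) / (image of ∂_{k+1}):

  H_2: rank ker ∂_2 − rank ∂_3 = (8 − 7) − 0 = 1, and there is no ∂_3, so H_2 ≅ Z.

H_2 ≅ Z.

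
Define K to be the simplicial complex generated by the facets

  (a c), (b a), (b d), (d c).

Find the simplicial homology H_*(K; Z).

Order the vertices as a < b < c < d. Listing each simplex with vertices in this order, K has dimension 1 with simplices:

  0-simplices (4): a, b, c, d
  1-simplices (4): ab, ac, bd, cd

so the chain groups are C_0 ≅ Z^4, C_1 ≅ Z^4.

Boundary ∂_1: C_1 → C_0 maps an edge to its endpoints' difference, ∂[p,q] = q − p. For instance
  ∂bd = d − b.
The 4×4 boundary matrix has rank 3 and Smith normal form diag(1,1,1).

Computing H_k = (kernel of ∂_k) / (image of ∂_{k+1}):

  H_0: rank C_0 − rank ∂_1 = 4 − 3 = 1, and the invariant factors of ∂_1 are all 1, so H_0 = Z.
  H_1: rank ker ∂_1 − rank ∂_2 = (4 − 3) − 0 = 1, and there is no ∂_2, so H_1 = Z.

As a check, the Euler characteristic is 4 − 4 = 0, which agrees with 1 − 1 = 0.

H_0 ≅ Z,  H_1 ≅ Z.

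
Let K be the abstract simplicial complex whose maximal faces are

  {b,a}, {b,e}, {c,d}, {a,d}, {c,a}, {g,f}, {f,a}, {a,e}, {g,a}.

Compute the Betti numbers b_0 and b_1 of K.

b_0 = 1, b_1 = 3.

We work with the vertex ordering a < b < c < d < e < f < g. The simplices of K, each written with vertices in increasing order, are:

  0-simplices (7): a, b, c, d, e, f, g
  1-simplices (9): ab, ac, ad, ae, af, ag, be, cd, fg

Hence C_0 ≅ Z^7, C_1 ≅ Z^9.

Boundary ∂_1: C_1 → C_0 is given by ∂[p,q] = [q] − [p].
The 7×9 boundary matrix has rank 6 and Smith normal form diag(1,1,1,1,1,1).

From H_k ≅ ker(∂_k) / im(∂_{k+1}) we obtain:

  H_0: rank C_0 − rank ∂_1 = 7 − 6 = 1, and the invariant factors of ∂_1 are all 1, so H_0 = Z.
  H_1: rank ker ∂_1 − rank ∂_2 = (9 − 6) − 0 = 3, and there is no ∂_2, so H_1 = Z^3.

(K is a triangulation of a wedge of 3 circles.)

Hence the Betti numbers are b_0 = 1, b_1 = 3.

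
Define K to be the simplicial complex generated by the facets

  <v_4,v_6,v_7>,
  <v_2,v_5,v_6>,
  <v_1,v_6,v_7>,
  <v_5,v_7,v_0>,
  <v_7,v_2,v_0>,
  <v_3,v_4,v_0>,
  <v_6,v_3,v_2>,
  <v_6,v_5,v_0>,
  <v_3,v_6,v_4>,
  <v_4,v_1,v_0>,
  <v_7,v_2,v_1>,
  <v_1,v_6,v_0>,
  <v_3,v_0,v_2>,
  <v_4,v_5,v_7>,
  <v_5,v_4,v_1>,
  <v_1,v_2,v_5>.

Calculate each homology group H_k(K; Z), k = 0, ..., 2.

Order the vertices as v_0 < v_1 < v_2 < v_3 < v_4 < v_5 < v_6 < v_7. Listing each simplex with vertices in this order, K has dimension 2 with simplices:

  0-simplices (8): [v_0], [v_1], [v_2], [v_3], [v_4], [v_5], [v_6], [v_7]
  1-simplices (24): (24 of them)
  2-simplices (16): (16 of them)

so the chain groups are C_0 ≅ Z^8, C_1 ≅ Z^24, C_2 ≅ Z^16.

∂_1: C_1 → C_0 maps an edge to its endpoints' difference, ∂[p,q] = q − p. For instance
  ∂[v_0,v_3] = [v_3] − [v_0].
This gives a 8×24 integer matrix of rank 7; reducing to Smith normal form yields diagonal entries (1,1,1,1,1,1,1).

Boundary ∂_2: C_2 → C_1 acts by ∂[p,q,r] = [q,r] − [p,r] + [p,q]. For instance
  ∂[v_2,v_5,v_6] = [v_5,v_6] − [v_2,v_6] + [v_2,v_5],
  ∂[v_0,v_3,v_4] = [v_3,v_4] − [v_0,v_4] + [v_0,v_3].
This gives a 24×16 integer matrix of rank 15; reducing to Smith normal form yields diagonal entries (1,1,1,1,1,1,1,1,1,1,1,1,1,1,1).

From H_k ≅ ker(∂_k) / im(∂_{k+1}) we obtain:

  H_0: rank C_0 − rank ∂_1 = 8 − 7 = 1, and the invariant factors of ∂_1 are all 1, so H_0 = Z.
  H_1: rank ker ∂_1 − rank ∂_2 = (24 − 7) − 15 = 2, and the invariant factors of ∂_2 are all 1, so H_1 = Z^2.
  H_2: rank ker ∂_2 − rank ∂_3 = (16 − 15) − 0 = 1, and there is no ∂_3, so H_2 = Z.

H_0 ≅ Z,  H_1 ≅ Z^2,  H_2 ≅ Z.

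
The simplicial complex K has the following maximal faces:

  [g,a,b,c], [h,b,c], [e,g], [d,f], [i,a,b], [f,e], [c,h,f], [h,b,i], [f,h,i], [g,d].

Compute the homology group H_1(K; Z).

H_1 ≅ Z^2.

Order the vertices as a < b < c < d < e < f < g < h < i. Listing each simplex with vertices in this order, K has dimension 3 with simplices:

  0-simplices (9): a, b, c, d, e, f, g, h, i
  1-simplices (18): ab, ac, ag, ai, bc, bg, bh, bi, cf, cg, ch, df, dg, ef, eg, fh, fi, hi
  2-simplices (9): abc, abg, abi, acg, bcg, bch, bhi, cfh, fhi
  3-simplices (1): abcg

Hence C_0 ≅ Z^9, C_1 ≅ Z^18, C_2 ≅ Z^9, C_3 ≅ Z^1.

The boundary map ∂_1: C_1 → C_0 is given by ∂[p,q] = [q] − [p]. For instance
  ∂ch = h − c.
This gives a 9×18 integer matrix of rank 8; reducing to Smith normal form yields diagonal entries (1,1,1,1,1,1,1,1).

Boundary ∂_2: C_2 → C_1 acts by ∂[p,q,r] = [q,r] − [p,r] + [p,q]. For instance
  ∂fhi = hi − fi + fh,
  ∂bhi = hi − bi + bh.
As a 18×9 matrix over Z this has rank 8, with invariant factors (1,1,1,1,1,1,1,1).

∂_3: C_3 → C_2 sends each 3-simplex σ to the alternating sum Σ_i (−1)^i (σ with its i-th vertex removed). For instance
  ∂abcg = bcg − acg + abg − abc.
The 9×1 boundary matrix has rank 1 and Smith normal form diag(1).

Reading off H_k = ker ∂_k / im ∂_{k+1}:

  H_1: rank ker ∂_1 − rank ∂_2 = (18 − 8) − 8 = 2, and the invariant factors of ∂_2 are all 1, so H_1 ≅ Z^2.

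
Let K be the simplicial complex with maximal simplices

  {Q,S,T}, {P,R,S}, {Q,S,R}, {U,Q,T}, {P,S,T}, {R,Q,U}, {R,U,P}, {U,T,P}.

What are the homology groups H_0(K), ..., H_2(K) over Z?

H_0 ≅ Z,  H_1 = 0,  H_2 ≅ Z.

Take the total order P < Q < R < S < T < U on the vertex set. Then K (dimension 2) consists of the simplices:

  0-simplices (6): P, Q, R, S, T, U
  1-simplices (12): PR, PS, PT, PU, QR, QS, QT, QU, RS, RU, ST, TU
  2-simplices (8): PRS, PRU, PST, PTU, QRS, QRU, QST, QTU

giving chain groups C_0 ≅ Z^6, C_1 ≅ Z^12, C_2 ≅ Z^8.

The boundary map ∂_1: C_1 → C_0 sends each edge [p,q] (with p < q) to q − p. For instance
  ∂RS = S − R.
As a 6×12 matrix over Z this has rank 5, with invariant factors (1,1,1,1,1).

The boundary map ∂_2: C_2 → C_1 sends each 2-simplex [p,q,r] to [q,r] − [p,r] + [p,q]. For instance
  ∂QRS = RS − QS + QR,
  ∂PRS = RS − PS + PR.
The resulting 12×8 matrix has rank 7, and its Smith normal form has invariant factors (1,1,1,1,1,1,1).

Computing H_k = (kernel of ∂_k) / (image of ∂_{k+1}):

  H_0: rank C_0 − rank ∂_1 = 6 − 5 = 1, and the invariant factors of ∂_1 are all 1, so H_0 ≅ Z.
  H_1: rank ker ∂_1 − rank ∂_2 = (12 − 5) − 7 = 0, and the invariant factors of ∂_2 are all 1, so H_1 ≅ 0.
  H_2: rank ker ∂_2 − rank ∂_3 = (8 − 7) − 0 = 1, and there is no ∂_3, so H_2 ≅ Z.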